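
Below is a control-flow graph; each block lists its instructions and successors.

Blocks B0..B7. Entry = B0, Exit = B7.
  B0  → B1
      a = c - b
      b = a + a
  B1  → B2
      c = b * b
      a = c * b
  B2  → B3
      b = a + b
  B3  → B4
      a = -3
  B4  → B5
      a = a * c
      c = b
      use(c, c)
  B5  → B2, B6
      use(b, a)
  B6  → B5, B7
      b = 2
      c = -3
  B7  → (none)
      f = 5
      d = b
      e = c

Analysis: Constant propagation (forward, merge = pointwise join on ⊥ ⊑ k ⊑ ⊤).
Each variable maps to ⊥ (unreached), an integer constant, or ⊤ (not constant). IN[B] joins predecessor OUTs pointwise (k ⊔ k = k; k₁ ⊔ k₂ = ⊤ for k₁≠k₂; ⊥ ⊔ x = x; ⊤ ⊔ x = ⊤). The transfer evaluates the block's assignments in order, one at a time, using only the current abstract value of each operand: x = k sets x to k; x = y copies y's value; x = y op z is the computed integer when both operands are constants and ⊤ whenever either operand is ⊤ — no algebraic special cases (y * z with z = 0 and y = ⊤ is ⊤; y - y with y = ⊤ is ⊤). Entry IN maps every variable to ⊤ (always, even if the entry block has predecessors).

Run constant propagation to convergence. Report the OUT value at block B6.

Converged values:
  B0: | IN=(all ⊤) | OUT=(all ⊤)
  B1: | IN=(all ⊤) | OUT=(all ⊤)
  B2: | IN=(all ⊤) | OUT=(all ⊤)
  B3: | IN=(all ⊤) | OUT={a:-3; rest ⊤}
  B4: | IN={a:-3; rest ⊤} | OUT=(all ⊤)
  B5: | IN=(all ⊤) | OUT=(all ⊤)
  B6: | IN=(all ⊤) | OUT={b:2, c:-3; rest ⊤}
  B7: | IN={b:2, c:-3; rest ⊤} | OUT={b:2, c:-3, d:2, e:-3, f:5; rest ⊤}

Merge at B6: IN[B6] = OUT[B5] = {a: ⊤, b: ⊤, c: ⊤, d: ⊤, e: ⊤, f: ⊤}
Applying B6's transfer function to that IN value gives OUT[B6] (row B6 above).

Answer: {a: ⊤, b: 2, c: -3, d: ⊤, e: ⊤, f: ⊤}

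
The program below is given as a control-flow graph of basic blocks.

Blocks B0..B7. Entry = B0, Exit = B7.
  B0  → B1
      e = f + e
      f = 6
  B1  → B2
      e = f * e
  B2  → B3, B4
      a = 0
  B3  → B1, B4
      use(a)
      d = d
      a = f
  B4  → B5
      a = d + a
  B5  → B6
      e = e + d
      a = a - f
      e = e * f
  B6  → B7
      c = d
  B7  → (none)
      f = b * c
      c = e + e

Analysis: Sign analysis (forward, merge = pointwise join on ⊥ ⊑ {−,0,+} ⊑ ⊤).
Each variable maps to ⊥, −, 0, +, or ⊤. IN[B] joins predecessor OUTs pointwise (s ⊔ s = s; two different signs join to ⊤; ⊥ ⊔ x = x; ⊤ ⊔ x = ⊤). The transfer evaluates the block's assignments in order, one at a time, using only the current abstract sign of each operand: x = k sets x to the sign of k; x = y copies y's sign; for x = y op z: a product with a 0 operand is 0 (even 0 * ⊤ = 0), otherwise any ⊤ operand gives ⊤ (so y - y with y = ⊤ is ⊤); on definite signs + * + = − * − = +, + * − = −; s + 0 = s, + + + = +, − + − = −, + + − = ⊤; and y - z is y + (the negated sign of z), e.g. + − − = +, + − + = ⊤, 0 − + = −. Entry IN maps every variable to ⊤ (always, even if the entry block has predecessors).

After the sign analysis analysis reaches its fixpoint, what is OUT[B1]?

Answer: {a: ⊤, b: ⊤, c: ⊤, d: ⊤, e: ⊤, f: +}

Trace:
Per-block solution:
  B0:   IN=(all ⊤)   OUT={f:+; rest ⊤}
  B1:   IN={f:+; rest ⊤}   OUT={f:+; rest ⊤}
  B2:   IN={f:+; rest ⊤}   OUT={a:0, f:+; rest ⊤}
  B3:   IN={a:0, f:+; rest ⊤}   OUT={a:+, f:+; rest ⊤}
  B4:   IN={f:+; rest ⊤}   OUT={f:+; rest ⊤}
  B5:   IN={f:+; rest ⊤}   OUT={f:+; rest ⊤}
  B6:   IN={f:+; rest ⊤}   OUT={f:+; rest ⊤}
  B7:   IN={f:+; rest ⊤}   OUT=(all ⊤)

Merge at B1: IN[B1] = OUT[B0] ⊔ OUT[B3] = {a: ⊤, b: ⊤, c: ⊤, d: ⊤, e: ⊤, f: +}
Applying B1's transfer function to that IN value gives OUT[B1] (row B1 above).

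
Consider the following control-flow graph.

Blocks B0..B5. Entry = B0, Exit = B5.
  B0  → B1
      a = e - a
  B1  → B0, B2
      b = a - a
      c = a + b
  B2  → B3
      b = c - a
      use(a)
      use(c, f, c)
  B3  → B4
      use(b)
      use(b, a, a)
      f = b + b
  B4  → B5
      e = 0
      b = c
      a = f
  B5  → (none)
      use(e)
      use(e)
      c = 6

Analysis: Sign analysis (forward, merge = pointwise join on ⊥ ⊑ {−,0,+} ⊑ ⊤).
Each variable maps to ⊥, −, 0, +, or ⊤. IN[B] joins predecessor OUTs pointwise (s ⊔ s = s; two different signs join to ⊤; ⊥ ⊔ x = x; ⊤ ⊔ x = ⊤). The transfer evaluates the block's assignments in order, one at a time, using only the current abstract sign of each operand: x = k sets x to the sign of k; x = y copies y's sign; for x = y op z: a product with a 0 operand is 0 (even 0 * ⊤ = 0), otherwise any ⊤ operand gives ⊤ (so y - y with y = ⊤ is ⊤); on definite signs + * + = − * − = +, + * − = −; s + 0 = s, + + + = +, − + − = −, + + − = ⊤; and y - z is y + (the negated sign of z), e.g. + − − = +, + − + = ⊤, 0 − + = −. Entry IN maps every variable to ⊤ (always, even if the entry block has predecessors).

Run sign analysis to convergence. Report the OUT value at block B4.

Answer: {a: ⊤, b: ⊤, c: ⊤, d: ⊤, e: 0, f: ⊤}

Working:
Per-block solution:
  B0: | IN=(all ⊤) | OUT=(all ⊤)
  B1: | IN=(all ⊤) | OUT=(all ⊤)
  B2: | IN=(all ⊤) | OUT=(all ⊤)
  B3: | IN=(all ⊤) | OUT=(all ⊤)
  B4: | IN=(all ⊤) | OUT={e:0; rest ⊤}
  B5: | IN={e:0; rest ⊤} | OUT={c:+, e:0; rest ⊤}

Merge at B4: IN[B4] = OUT[B3] = {a: ⊤, b: ⊤, c: ⊤, d: ⊤, e: ⊤, f: ⊤}
Applying B4's transfer function to that IN value gives OUT[B4] (row B4 above).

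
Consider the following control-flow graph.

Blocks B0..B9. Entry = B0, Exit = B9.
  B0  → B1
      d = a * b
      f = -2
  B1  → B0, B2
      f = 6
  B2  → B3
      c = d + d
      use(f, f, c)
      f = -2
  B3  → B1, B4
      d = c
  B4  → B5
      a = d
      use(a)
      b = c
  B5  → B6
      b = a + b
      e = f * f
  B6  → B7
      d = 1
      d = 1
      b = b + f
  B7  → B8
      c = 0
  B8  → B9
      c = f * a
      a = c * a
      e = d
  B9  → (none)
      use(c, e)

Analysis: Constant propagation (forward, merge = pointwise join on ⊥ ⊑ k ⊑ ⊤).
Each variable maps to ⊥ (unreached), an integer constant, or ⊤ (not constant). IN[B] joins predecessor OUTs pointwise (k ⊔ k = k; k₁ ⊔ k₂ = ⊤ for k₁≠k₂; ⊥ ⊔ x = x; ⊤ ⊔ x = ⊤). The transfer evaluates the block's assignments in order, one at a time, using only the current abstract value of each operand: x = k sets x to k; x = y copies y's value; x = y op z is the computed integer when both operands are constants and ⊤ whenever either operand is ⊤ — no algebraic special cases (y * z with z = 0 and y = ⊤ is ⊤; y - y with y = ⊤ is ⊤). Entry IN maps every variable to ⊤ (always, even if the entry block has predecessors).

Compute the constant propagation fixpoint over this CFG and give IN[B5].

Fixpoint table:
  B0:  IN=(all ⊤)  OUT={f:-2; rest ⊤}
  B1:  IN={f:-2; rest ⊤}  OUT={f:6; rest ⊤}
  B2:  IN={f:6; rest ⊤}  OUT={f:-2; rest ⊤}
  B3:  IN={f:-2; rest ⊤}  OUT={f:-2; rest ⊤}
  B4:  IN={f:-2; rest ⊤}  OUT={f:-2; rest ⊤}
  B5:  IN={f:-2; rest ⊤}  OUT={e:4, f:-2; rest ⊤}
  B6:  IN={e:4, f:-2; rest ⊤}  OUT={d:1, e:4, f:-2; rest ⊤}
  B7:  IN={d:1, e:4, f:-2; rest ⊤}  OUT={c:0, d:1, e:4, f:-2; rest ⊤}
  B8:  IN={c:0, d:1, e:4, f:-2; rest ⊤}  OUT={d:1, e:1, f:-2; rest ⊤}
  B9:  IN={d:1, e:1, f:-2; rest ⊤}  OUT={d:1, e:1, f:-2; rest ⊤}

Merge at B5: IN[B5] = OUT[B4] = {a: ⊤, b: ⊤, c: ⊤, d: ⊤, e: ⊤, f: -2}

Answer: {a: ⊤, b: ⊤, c: ⊤, d: ⊤, e: ⊤, f: -2}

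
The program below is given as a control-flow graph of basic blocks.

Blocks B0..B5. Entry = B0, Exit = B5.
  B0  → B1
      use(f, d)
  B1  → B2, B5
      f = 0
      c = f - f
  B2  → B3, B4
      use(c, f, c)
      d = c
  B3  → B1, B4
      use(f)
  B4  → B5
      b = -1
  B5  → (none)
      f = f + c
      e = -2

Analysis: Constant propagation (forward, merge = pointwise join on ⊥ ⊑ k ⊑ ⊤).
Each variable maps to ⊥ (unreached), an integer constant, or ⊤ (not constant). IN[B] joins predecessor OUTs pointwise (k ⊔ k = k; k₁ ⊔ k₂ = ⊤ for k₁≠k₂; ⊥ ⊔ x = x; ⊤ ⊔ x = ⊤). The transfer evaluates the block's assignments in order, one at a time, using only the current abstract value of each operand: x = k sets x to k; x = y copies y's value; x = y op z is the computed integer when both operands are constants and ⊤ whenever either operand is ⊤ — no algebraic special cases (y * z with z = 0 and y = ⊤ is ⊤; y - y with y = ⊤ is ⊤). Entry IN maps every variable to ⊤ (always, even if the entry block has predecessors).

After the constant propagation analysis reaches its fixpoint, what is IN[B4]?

Per-block solution:
  B0:   IN=(all ⊤)   OUT=(all ⊤)
  B1:   IN=(all ⊤)   OUT={c:0, f:0; rest ⊤}
  B2:   IN={c:0, f:0; rest ⊤}   OUT={c:0, d:0, f:0; rest ⊤}
  B3:   IN={c:0, d:0, f:0; rest ⊤}   OUT={c:0, d:0, f:0; rest ⊤}
  B4:   IN={c:0, d:0, f:0; rest ⊤}   OUT={b:-1, c:0, d:0, f:0; rest ⊤}
  B5:   IN={c:0, f:0; rest ⊤}   OUT={c:0, e:-2, f:0; rest ⊤}

Merge at B4: IN[B4] = OUT[B2] ⊔ OUT[B3] = {a: ⊤, b: ⊤, c: 0, d: 0, e: ⊤, f: 0}

Answer: {a: ⊤, b: ⊤, c: 0, d: 0, e: ⊤, f: 0}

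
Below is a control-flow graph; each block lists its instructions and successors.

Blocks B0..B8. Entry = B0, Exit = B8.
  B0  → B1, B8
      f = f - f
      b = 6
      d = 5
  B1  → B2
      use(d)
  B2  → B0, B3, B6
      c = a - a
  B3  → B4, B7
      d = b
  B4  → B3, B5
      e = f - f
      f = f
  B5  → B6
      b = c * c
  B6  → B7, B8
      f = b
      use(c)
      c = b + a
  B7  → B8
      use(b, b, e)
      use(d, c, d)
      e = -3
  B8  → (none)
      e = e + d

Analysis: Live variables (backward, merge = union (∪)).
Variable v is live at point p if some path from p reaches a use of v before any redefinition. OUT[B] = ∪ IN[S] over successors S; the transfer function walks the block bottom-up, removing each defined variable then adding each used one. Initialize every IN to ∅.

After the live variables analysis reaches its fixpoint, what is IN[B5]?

Answer: {a, c, d, e}

Trace:
Per-block solution:
  B0:   IN={a, e, f}   OUT={a, b, d, e, f}
  B1:   IN={a, b, d, e, f}   OUT={a, b, d, e, f}
  B2:   IN={a, b, d, e, f}   OUT={a, b, c, d, e, f}
  B3:   IN={a, b, c, e, f}   OUT={a, b, c, d, e, f}
  B4:   IN={a, b, c, d, f}   OUT={a, b, c, d, e, f}
  B5:   IN={a, c, d, e}   OUT={a, b, c, d, e}
  B6:   IN={a, b, c, d, e}   OUT={b, c, d, e}
  B7:   IN={b, c, d, e}   OUT={d, e}
  B8:   IN={d, e}   OUT={}

Merge at B5: OUT[B5] = IN[B6] = {a, b, c, d, e}
Applying B5's transfer function to that OUT value gives IN[B5] (row B5 above).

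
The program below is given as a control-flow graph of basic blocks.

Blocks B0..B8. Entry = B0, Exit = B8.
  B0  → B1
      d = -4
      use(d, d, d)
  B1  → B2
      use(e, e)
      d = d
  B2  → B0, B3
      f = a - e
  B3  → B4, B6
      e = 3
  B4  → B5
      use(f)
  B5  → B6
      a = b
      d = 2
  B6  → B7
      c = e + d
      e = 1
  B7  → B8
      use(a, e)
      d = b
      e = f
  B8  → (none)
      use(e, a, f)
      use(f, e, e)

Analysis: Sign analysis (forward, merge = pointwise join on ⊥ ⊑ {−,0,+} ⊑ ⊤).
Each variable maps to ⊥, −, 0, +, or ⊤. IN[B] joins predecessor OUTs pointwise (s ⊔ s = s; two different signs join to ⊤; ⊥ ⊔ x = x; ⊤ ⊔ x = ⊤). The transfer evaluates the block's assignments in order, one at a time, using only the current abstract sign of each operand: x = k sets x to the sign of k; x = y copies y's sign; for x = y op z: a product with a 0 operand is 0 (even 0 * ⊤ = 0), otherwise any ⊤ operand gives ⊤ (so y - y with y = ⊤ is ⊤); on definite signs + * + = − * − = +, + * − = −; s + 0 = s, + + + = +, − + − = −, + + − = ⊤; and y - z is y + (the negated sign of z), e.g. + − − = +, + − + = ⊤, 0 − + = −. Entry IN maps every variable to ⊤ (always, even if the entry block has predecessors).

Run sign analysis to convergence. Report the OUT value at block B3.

Answer: {a: ⊤, b: ⊤, c: ⊤, d: -, e: +, f: ⊤}

Trace:
Per-block solution:
  B0:  IN=(all ⊤)  OUT={d:-; rest ⊤}
  B1:  IN={d:-; rest ⊤}  OUT={d:-; rest ⊤}
  B2:  IN={d:-; rest ⊤}  OUT={d:-; rest ⊤}
  B3:  IN={d:-; rest ⊤}  OUT={d:-, e:+; rest ⊤}
  B4:  IN={d:-, e:+; rest ⊤}  OUT={d:-, e:+; rest ⊤}
  B5:  IN={d:-, e:+; rest ⊤}  OUT={d:+, e:+; rest ⊤}
  B6:  IN={e:+; rest ⊤}  OUT={e:+; rest ⊤}
  B7:  IN={e:+; rest ⊤}  OUT=(all ⊤)
  B8:  IN=(all ⊤)  OUT=(all ⊤)

Merge at B3: IN[B3] = OUT[B2] = {a: ⊤, b: ⊤, c: ⊤, d: -, e: ⊤, f: ⊤}
Applying B3's transfer function to that IN value gives OUT[B3] (row B3 above).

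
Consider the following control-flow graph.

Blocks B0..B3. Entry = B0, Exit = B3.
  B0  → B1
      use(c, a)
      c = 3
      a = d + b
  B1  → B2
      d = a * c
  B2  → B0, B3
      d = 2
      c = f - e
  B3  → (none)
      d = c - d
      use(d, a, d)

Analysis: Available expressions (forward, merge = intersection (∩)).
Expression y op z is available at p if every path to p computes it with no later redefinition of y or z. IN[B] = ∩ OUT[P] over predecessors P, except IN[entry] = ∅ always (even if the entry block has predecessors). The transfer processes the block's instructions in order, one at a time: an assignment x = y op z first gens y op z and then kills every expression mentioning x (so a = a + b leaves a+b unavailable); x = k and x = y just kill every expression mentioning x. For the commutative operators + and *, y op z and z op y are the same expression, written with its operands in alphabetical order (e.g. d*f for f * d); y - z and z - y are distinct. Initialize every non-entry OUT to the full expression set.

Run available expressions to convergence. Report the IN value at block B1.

Answer: {b+d}

Derivation:
Per-block solution:
  B0:  IN={}  OUT={b+d}
  B1:  IN={b+d}  OUT={a*c}
  B2:  IN={a*c}  OUT={f-e}
  B3:  IN={f-e}  OUT={f-e}

Merge at B1: IN[B1] = OUT[B0] = {b+d}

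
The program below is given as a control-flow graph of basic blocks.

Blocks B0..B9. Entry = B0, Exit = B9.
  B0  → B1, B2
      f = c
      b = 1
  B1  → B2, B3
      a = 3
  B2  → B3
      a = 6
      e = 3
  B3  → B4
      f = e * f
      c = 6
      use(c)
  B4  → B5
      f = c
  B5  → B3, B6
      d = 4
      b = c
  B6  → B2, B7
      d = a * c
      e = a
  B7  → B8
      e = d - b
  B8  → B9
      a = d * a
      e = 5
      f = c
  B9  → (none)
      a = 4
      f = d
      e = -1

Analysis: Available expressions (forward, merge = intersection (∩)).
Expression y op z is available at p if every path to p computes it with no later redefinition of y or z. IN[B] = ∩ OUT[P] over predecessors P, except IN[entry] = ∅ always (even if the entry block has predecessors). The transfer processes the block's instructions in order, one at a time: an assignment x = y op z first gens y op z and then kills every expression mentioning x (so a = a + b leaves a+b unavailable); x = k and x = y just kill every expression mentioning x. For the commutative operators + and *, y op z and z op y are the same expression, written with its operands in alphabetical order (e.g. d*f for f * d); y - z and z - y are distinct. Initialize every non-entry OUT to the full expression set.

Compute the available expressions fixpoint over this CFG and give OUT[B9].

Fixpoint table:
  B0: | IN={} | OUT={}
  B1: | IN={} | OUT={}
  B2: | IN={} | OUT={}
  B3: | IN={} | OUT={}
  B4: | IN={} | OUT={}
  B5: | IN={} | OUT={}
  B6: | IN={} | OUT={a*c}
  B7: | IN={a*c} | OUT={a*c, d-b}
  B8: | IN={a*c, d-b} | OUT={d-b}
  B9: | IN={d-b} | OUT={d-b}

Merge at B9: IN[B9] = OUT[B8] = {d-b}
Applying B9's transfer function to that IN value gives OUT[B9] (row B9 above).

Answer: {d-b}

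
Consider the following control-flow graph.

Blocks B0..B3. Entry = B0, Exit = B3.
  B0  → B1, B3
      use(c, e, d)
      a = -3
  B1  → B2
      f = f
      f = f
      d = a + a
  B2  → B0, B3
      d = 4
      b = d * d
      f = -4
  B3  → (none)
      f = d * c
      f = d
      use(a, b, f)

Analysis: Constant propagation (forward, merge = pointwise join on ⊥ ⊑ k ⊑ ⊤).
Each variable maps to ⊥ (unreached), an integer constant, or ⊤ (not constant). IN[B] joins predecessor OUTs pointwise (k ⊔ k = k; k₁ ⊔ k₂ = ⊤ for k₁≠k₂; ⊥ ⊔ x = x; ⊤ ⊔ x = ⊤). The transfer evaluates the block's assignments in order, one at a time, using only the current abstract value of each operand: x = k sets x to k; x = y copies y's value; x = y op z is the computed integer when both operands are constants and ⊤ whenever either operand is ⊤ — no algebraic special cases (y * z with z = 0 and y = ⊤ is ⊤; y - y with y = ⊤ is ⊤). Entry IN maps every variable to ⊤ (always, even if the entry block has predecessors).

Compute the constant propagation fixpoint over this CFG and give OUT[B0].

Converged values:
  B0:  IN=(all ⊤)  OUT={a:-3; rest ⊤}
  B1:  IN={a:-3; rest ⊤}  OUT={a:-3, d:-6; rest ⊤}
  B2:  IN={a:-3, d:-6; rest ⊤}  OUT={a:-3, b:16, d:4, f:-4; rest ⊤}
  B3:  IN={a:-3; rest ⊤}  OUT={a:-3; rest ⊤}

Merge at B0 (entry node, so the boundary value (all ⊤) is joined with the incoming edge(s)): IN[B0] = (all ⊤) ⊔ OUT[B2] = {a: ⊤, b: ⊤, c: ⊤, d: ⊤, e: ⊤, f: ⊤}
Applying B0's transfer function to that IN value gives OUT[B0] (row B0 above).

Answer: {a: -3, b: ⊤, c: ⊤, d: ⊤, e: ⊤, f: ⊤}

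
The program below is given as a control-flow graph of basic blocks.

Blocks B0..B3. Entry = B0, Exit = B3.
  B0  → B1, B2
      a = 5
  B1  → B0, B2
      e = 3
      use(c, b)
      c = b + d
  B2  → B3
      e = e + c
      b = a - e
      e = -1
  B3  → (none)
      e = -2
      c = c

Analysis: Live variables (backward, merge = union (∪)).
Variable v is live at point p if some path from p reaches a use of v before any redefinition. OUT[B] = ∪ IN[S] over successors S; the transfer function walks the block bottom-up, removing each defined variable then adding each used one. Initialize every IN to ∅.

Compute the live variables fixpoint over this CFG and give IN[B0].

Fixpoint table:
  B0:  IN={b, c, d, e}  OUT={a, b, c, d, e}
  B1:  IN={a, b, c, d}  OUT={a, b, c, d, e}
  B2:  IN={a, c, e}  OUT={c}
  B3:  IN={c}  OUT={}

Merge at B0: OUT[B0] = IN[B1] ⊔ IN[B2] = {a, b, c, d, e}
Applying B0's transfer function to that OUT value gives IN[B0] (row B0 above).

Answer: {b, c, d, e}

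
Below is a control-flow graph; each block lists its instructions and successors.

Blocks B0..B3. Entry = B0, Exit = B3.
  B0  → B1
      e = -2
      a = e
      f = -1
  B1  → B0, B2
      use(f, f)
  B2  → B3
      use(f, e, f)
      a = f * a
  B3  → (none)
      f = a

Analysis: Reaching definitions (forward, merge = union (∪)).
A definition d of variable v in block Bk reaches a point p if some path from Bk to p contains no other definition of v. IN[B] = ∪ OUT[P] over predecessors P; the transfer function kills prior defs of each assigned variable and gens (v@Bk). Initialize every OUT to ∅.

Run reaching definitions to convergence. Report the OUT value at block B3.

Converged values:
  B0:   IN={a@B0, e@B0, f@B0}   OUT={a@B0, e@B0, f@B0}
  B1:   IN={a@B0, e@B0, f@B0}   OUT={a@B0, e@B0, f@B0}
  B2:   IN={a@B0, e@B0, f@B0}   OUT={a@B2, e@B0, f@B0}
  B3:   IN={a@B2, e@B0, f@B0}   OUT={a@B2, e@B0, f@B3}

Merge at B3: IN[B3] = OUT[B2] = {a@B2, e@B0, f@B0}
Applying B3's transfer function to that IN value gives OUT[B3] (row B3 above).

Answer: {a@B2, e@B0, f@B3}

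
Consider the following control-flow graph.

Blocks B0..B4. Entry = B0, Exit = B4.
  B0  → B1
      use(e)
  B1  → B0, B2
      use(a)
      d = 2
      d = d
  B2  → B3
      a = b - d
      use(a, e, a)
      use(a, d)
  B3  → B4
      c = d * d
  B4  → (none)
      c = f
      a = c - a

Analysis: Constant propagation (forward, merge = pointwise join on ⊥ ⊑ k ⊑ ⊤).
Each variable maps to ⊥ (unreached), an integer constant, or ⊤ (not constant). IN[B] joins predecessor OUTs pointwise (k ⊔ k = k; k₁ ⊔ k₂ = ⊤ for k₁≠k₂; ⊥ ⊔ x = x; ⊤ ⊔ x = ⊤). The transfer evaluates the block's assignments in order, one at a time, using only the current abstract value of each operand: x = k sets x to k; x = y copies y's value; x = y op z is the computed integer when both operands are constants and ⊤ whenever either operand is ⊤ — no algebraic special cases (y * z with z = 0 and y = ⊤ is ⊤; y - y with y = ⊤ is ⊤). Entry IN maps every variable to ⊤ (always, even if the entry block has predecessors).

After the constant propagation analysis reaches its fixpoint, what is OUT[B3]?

Fixpoint table:
  B0:  IN=(all ⊤)  OUT=(all ⊤)
  B1:  IN=(all ⊤)  OUT={d:2; rest ⊤}
  B2:  IN={d:2; rest ⊤}  OUT={d:2; rest ⊤}
  B3:  IN={d:2; rest ⊤}  OUT={c:4, d:2; rest ⊤}
  B4:  IN={c:4, d:2; rest ⊤}  OUT={d:2; rest ⊤}

Merge at B3: IN[B3] = OUT[B2] = {a: ⊤, b: ⊤, c: ⊤, d: 2, e: ⊤, f: ⊤}
Applying B3's transfer function to that IN value gives OUT[B3] (row B3 above).

Answer: {a: ⊤, b: ⊤, c: 4, d: 2, e: ⊤, f: ⊤}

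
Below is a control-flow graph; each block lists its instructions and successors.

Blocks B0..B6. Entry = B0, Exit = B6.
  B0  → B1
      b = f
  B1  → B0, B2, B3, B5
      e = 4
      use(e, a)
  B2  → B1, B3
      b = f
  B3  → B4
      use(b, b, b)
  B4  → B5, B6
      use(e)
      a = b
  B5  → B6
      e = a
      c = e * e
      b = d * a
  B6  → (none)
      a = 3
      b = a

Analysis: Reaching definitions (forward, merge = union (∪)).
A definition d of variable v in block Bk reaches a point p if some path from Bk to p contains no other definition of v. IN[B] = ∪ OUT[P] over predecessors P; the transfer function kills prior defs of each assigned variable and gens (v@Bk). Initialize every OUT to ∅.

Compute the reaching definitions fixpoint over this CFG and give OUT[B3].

Converged values:
  B0:   IN={b@B0, b@B2, e@B1}   OUT={b@B0, e@B1}
  B1:   IN={b@B0, b@B2, e@B1}   OUT={b@B0, b@B2, e@B1}
  B2:   IN={b@B0, b@B2, e@B1}   OUT={b@B2, e@B1}
  B3:   IN={b@B0, b@B2, e@B1}   OUT={b@B0, b@B2, e@B1}
  B4:   IN={b@B0, b@B2, e@B1}   OUT={a@B4, b@B0, b@B2, e@B1}
  B5:   IN={a@B4, b@B0, b@B2, e@B1}   OUT={a@B4, b@B5, c@B5, e@B5}
  B6:   IN={a@B4, b@B0, b@B2, b@B5, c@B5, e@B1, e@B5}   OUT={a@B6, b@B6, c@B5, e@B1, e@B5}

Merge at B3: IN[B3] = OUT[B1] ⊔ OUT[B2] = {b@B0, b@B2, e@B1}
Applying B3's transfer function to that IN value gives OUT[B3] (row B3 above).

Answer: {b@B0, b@B2, e@B1}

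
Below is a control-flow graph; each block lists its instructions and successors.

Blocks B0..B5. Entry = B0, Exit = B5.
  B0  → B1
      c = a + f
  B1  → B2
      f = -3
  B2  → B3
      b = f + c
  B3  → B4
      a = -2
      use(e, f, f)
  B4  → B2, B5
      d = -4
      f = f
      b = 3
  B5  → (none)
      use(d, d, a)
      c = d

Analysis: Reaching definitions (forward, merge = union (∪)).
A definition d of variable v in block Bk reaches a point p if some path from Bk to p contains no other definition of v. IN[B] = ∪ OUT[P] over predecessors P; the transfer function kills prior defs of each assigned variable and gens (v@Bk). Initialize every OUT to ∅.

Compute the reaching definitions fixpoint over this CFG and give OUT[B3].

Converged values:
  B0:   IN={}   OUT={c@B0}
  B1:   IN={c@B0}   OUT={c@B0, f@B1}
  B2:   IN={a@B3, b@B4, c@B0, d@B4, f@B1, f@B4}   OUT={a@B3, b@B2, c@B0, d@B4, f@B1, f@B4}
  B3:   IN={a@B3, b@B2, c@B0, d@B4, f@B1, f@B4}   OUT={a@B3, b@B2, c@B0, d@B4, f@B1, f@B4}
  B4:   IN={a@B3, b@B2, c@B0, d@B4, f@B1, f@B4}   OUT={a@B3, b@B4, c@B0, d@B4, f@B4}
  B5:   IN={a@B3, b@B4, c@B0, d@B4, f@B4}   OUT={a@B3, b@B4, c@B5, d@B4, f@B4}

Merge at B3: IN[B3] = OUT[B2] = {a@B3, b@B2, c@B0, d@B4, f@B1, f@B4}
Applying B3's transfer function to that IN value gives OUT[B3] (row B3 above).

Answer: {a@B3, b@B2, c@B0, d@B4, f@B1, f@B4}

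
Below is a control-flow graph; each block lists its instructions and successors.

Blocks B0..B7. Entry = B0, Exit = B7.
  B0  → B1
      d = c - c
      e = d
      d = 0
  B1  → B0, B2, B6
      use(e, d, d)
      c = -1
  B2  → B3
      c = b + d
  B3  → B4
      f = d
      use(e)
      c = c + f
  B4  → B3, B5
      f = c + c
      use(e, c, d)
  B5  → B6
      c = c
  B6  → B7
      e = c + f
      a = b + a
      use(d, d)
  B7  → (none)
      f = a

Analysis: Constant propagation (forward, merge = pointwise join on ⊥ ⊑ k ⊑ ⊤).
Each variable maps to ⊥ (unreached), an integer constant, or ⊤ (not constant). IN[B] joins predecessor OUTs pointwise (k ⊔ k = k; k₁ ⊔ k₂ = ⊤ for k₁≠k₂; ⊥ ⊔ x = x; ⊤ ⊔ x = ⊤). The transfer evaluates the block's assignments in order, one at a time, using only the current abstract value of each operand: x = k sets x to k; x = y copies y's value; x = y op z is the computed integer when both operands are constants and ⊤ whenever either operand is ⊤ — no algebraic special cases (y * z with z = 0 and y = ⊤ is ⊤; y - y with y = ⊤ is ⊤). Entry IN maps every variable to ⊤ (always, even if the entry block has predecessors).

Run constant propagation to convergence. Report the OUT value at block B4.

Answer: {a: ⊤, b: ⊤, c: ⊤, d: 0, e: ⊤, f: ⊤}

Trace:
Fixpoint table:
  B0:  IN=(all ⊤)  OUT={d:0; rest ⊤}
  B1:  IN={d:0; rest ⊤}  OUT={c:-1, d:0; rest ⊤}
  B2:  IN={c:-1, d:0; rest ⊤}  OUT={d:0; rest ⊤}
  B3:  IN={d:0; rest ⊤}  OUT={d:0, f:0; rest ⊤}
  B4:  IN={d:0, f:0; rest ⊤}  OUT={d:0; rest ⊤}
  B5:  IN={d:0; rest ⊤}  OUT={d:0; rest ⊤}
  B6:  IN={d:0; rest ⊤}  OUT={d:0; rest ⊤}
  B7:  IN={d:0; rest ⊤}  OUT={d:0; rest ⊤}

Merge at B4: IN[B4] = OUT[B3] = {a: ⊤, b: ⊤, c: ⊤, d: 0, e: ⊤, f: 0}
Applying B4's transfer function to that IN value gives OUT[B4] (row B4 above).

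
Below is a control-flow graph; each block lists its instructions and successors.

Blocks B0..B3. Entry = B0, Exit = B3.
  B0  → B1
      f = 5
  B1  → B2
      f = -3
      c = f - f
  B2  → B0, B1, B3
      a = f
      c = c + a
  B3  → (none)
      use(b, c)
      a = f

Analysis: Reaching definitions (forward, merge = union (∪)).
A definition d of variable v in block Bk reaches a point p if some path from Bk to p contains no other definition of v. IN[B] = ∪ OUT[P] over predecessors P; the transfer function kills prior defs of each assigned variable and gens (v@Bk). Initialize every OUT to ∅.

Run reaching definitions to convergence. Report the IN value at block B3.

Answer: {a@B2, c@B2, f@B1}

Derivation:
Converged values:
  B0: | IN={a@B2, c@B2, f@B1} | OUT={a@B2, c@B2, f@B0}
  B1: | IN={a@B2, c@B2, f@B0, f@B1} | OUT={a@B2, c@B1, f@B1}
  B2: | IN={a@B2, c@B1, f@B1} | OUT={a@B2, c@B2, f@B1}
  B3: | IN={a@B2, c@B2, f@B1} | OUT={a@B3, c@B2, f@B1}

Merge at B3: IN[B3] = OUT[B2] = {a@B2, c@B2, f@B1}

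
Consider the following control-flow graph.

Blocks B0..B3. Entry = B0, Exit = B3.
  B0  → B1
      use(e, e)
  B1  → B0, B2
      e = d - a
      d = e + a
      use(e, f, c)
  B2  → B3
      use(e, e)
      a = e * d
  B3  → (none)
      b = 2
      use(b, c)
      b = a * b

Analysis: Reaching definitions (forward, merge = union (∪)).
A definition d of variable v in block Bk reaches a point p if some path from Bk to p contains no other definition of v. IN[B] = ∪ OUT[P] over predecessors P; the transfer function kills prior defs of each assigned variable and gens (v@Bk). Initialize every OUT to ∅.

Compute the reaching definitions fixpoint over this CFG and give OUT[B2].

Fixpoint table:
  B0: | IN={d@B1, e@B1} | OUT={d@B1, e@B1}
  B1: | IN={d@B1, e@B1} | OUT={d@B1, e@B1}
  B2: | IN={d@B1, e@B1} | OUT={a@B2, d@B1, e@B1}
  B3: | IN={a@B2, d@B1, e@B1} | OUT={a@B2, b@B3, d@B1, e@B1}

Merge at B2: IN[B2] = OUT[B1] = {d@B1, e@B1}
Applying B2's transfer function to that IN value gives OUT[B2] (row B2 above).

Answer: {a@B2, d@B1, e@B1}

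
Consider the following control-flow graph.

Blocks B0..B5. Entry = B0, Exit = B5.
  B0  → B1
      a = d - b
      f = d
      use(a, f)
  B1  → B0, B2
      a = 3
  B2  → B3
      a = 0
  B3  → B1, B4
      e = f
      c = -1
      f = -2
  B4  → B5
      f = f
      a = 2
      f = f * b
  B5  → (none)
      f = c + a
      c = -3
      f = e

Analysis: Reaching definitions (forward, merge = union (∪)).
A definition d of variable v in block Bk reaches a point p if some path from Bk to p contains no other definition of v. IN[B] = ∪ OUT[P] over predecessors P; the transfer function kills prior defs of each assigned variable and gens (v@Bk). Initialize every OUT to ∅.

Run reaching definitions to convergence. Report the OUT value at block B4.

Answer: {a@B4, c@B3, e@B3, f@B4}

Derivation:
Fixpoint table:
  B0:   IN={a@B1, c@B3, e@B3, f@B0, f@B3}   OUT={a@B0, c@B3, e@B3, f@B0}
  B1:   IN={a@B0, a@B2, c@B3, e@B3, f@B0, f@B3}   OUT={a@B1, c@B3, e@B3, f@B0, f@B3}
  B2:   IN={a@B1, c@B3, e@B3, f@B0, f@B3}   OUT={a@B2, c@B3, e@B3, f@B0, f@B3}
  B3:   IN={a@B2, c@B3, e@B3, f@B0, f@B3}   OUT={a@B2, c@B3, e@B3, f@B3}
  B4:   IN={a@B2, c@B3, e@B3, f@B3}   OUT={a@B4, c@B3, e@B3, f@B4}
  B5:   IN={a@B4, c@B3, e@B3, f@B4}   OUT={a@B4, c@B5, e@B3, f@B5}

Merge at B4: IN[B4] = OUT[B3] = {a@B2, c@B3, e@B3, f@B3}
Applying B4's transfer function to that IN value gives OUT[B4] (row B4 above).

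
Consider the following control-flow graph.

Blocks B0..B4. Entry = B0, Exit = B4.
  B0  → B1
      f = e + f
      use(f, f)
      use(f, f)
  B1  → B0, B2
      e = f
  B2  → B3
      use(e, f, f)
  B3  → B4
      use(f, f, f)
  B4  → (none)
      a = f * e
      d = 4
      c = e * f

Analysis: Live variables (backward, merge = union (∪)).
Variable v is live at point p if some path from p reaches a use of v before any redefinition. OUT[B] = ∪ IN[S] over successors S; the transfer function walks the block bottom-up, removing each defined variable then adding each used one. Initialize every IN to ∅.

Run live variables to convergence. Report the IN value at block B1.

Answer: {f}

Trace:
Converged values:
  B0:  IN={e, f}  OUT={f}
  B1:  IN={f}  OUT={e, f}
  B2:  IN={e, f}  OUT={e, f}
  B3:  IN={e, f}  OUT={e, f}
  B4:  IN={e, f}  OUT={}

Merge at B1: OUT[B1] = IN[B0] ⊔ IN[B2] = {e, f}
Applying B1's transfer function to that OUT value gives IN[B1] (row B1 above).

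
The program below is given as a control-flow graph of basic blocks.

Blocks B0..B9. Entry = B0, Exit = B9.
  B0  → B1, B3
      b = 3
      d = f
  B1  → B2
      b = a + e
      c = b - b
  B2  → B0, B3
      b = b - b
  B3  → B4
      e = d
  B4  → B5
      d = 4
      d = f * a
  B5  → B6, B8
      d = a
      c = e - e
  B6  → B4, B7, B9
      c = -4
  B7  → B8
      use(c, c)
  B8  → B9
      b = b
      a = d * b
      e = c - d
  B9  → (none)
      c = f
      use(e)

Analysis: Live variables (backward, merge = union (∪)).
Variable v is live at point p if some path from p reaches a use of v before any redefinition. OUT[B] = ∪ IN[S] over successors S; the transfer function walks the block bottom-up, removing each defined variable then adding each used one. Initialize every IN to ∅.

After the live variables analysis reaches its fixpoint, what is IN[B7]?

Fixpoint table:
  B0:  IN={a, e, f}  OUT={a, b, d, e, f}
  B1:  IN={a, d, e, f}  OUT={a, b, d, e, f}
  B2:  IN={a, b, d, e, f}  OUT={a, b, d, e, f}
  B3:  IN={a, b, d, f}  OUT={a, b, e, f}
  B4:  IN={a, b, e, f}  OUT={a, b, e, f}
  B5:  IN={a, b, e, f}  OUT={a, b, c, d, e, f}
  B6:  IN={a, b, d, e, f}  OUT={a, b, c, d, e, f}
  B7:  IN={b, c, d, f}  OUT={b, c, d, f}
  B8:  IN={b, c, d, f}  OUT={e, f}
  B9:  IN={e, f}  OUT={}

Merge at B7: OUT[B7] = IN[B8] = {b, c, d, f}
Applying B7's transfer function to that OUT value gives IN[B7] (row B7 above).

Answer: {b, c, d, f}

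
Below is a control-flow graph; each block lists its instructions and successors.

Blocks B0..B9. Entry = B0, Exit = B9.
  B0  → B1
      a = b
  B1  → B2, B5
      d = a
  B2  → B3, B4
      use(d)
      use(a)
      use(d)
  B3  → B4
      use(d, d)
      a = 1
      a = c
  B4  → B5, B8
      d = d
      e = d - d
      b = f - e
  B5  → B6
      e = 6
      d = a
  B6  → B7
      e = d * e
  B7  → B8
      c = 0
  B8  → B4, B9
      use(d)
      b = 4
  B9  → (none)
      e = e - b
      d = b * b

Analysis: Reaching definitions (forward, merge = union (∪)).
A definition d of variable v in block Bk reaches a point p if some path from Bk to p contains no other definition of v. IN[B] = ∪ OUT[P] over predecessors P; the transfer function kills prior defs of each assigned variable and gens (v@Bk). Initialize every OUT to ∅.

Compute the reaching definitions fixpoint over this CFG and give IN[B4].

Answer: {a@B0, a@B3, b@B8, c@B7, d@B1, d@B4, d@B5, e@B4, e@B6}

Working:
Converged values:
  B0: | IN={} | OUT={a@B0}
  B1: | IN={a@B0} | OUT={a@B0, d@B1}
  B2: | IN={a@B0, d@B1} | OUT={a@B0, d@B1}
  B3: | IN={a@B0, d@B1} | OUT={a@B3, d@B1}
  B4: | IN={a@B0, a@B3, b@B8, c@B7, d@B1, d@B4, d@B5, e@B4, e@B6} | OUT={a@B0, a@B3, b@B4, c@B7, d@B4, e@B4}
  B5: | IN={a@B0, a@B3, b@B4, c@B7, d@B1, d@B4, e@B4} | OUT={a@B0, a@B3, b@B4, c@B7, d@B5, e@B5}
  B6: | IN={a@B0, a@B3, b@B4, c@B7, d@B5, e@B5} | OUT={a@B0, a@B3, b@B4, c@B7, d@B5, e@B6}
  B7: | IN={a@B0, a@B3, b@B4, c@B7, d@B5, e@B6} | OUT={a@B0, a@B3, b@B4, c@B7, d@B5, e@B6}
  B8: | IN={a@B0, a@B3, b@B4, c@B7, d@B4, d@B5, e@B4, e@B6} | OUT={a@B0, a@B3, b@B8, c@B7, d@B4, d@B5, e@B4, e@B6}
  B9: | IN={a@B0, a@B3, b@B8, c@B7, d@B4, d@B5, e@B4, e@B6} | OUT={a@B0, a@B3, b@B8, c@B7, d@B9, e@B9}

Merge at B4: IN[B4] = OUT[B2] ⊔ OUT[B3] ⊔ OUT[B8] = {a@B0, a@B3, b@B8, c@B7, d@B1, d@B4, d@B5, e@B4, e@B6}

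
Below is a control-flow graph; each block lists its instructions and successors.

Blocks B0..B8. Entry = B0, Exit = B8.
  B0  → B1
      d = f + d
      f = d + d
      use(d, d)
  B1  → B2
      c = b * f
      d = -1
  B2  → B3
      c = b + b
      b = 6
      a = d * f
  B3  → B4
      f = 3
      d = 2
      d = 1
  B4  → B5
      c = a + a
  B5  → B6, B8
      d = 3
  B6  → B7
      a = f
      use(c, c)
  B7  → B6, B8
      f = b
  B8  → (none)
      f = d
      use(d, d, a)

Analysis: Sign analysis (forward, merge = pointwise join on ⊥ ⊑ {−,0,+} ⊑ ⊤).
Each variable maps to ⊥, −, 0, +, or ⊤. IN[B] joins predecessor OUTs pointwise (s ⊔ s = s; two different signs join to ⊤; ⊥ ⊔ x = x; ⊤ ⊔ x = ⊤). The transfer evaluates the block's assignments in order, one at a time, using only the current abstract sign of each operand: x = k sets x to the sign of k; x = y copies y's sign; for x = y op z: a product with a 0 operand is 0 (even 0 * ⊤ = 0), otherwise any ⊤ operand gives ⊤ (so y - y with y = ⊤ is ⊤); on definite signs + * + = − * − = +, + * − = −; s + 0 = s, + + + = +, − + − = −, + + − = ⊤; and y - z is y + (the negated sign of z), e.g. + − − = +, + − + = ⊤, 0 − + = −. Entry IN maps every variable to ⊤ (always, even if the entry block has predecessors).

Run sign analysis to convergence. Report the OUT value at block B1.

Per-block solution:
  B0: | IN=(all ⊤) | OUT=(all ⊤)
  B1: | IN=(all ⊤) | OUT={d:-; rest ⊤}
  B2: | IN={d:-; rest ⊤} | OUT={b:+, d:-; rest ⊤}
  B3: | IN={b:+, d:-; rest ⊤} | OUT={b:+, d:+, f:+; rest ⊤}
  B4: | IN={b:+, d:+, f:+; rest ⊤} | OUT={b:+, d:+, f:+; rest ⊤}
  B5: | IN={b:+, d:+, f:+; rest ⊤} | OUT={b:+, d:+, f:+; rest ⊤}
  B6: | IN={b:+, d:+, f:+; rest ⊤} | OUT={a:+, b:+, d:+, f:+; rest ⊤}
  B7: | IN={a:+, b:+, d:+, f:+; rest ⊤} | OUT={a:+, b:+, d:+, f:+; rest ⊤}
  B8: | IN={b:+, d:+, f:+; rest ⊤} | OUT={b:+, d:+, f:+; rest ⊤}

Merge at B1: IN[B1] = OUT[B0] = {a: ⊤, b: ⊤, c: ⊤, d: ⊤, e: ⊤, f: ⊤}
Applying B1's transfer function to that IN value gives OUT[B1] (row B1 above).

Answer: {a: ⊤, b: ⊤, c: ⊤, d: -, e: ⊤, f: ⊤}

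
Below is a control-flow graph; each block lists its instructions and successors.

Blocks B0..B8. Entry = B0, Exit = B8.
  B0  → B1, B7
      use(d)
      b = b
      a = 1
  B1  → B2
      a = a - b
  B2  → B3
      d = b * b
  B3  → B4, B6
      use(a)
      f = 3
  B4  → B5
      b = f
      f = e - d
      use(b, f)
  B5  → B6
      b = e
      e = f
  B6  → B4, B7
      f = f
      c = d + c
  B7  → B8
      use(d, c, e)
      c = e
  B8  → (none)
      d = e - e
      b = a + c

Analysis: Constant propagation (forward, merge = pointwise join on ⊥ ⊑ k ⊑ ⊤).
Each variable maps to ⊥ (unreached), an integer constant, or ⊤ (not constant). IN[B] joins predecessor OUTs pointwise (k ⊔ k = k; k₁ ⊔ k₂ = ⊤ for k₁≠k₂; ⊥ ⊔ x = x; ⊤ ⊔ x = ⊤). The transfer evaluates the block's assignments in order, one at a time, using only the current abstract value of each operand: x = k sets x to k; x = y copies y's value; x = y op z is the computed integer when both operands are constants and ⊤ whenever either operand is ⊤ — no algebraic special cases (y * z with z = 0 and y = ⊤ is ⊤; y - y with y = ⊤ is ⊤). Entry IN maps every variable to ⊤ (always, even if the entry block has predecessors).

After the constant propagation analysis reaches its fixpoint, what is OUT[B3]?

Answer: {a: ⊤, b: ⊤, c: ⊤, d: ⊤, e: ⊤, f: 3}

Derivation:
Per-block solution:
  B0: | IN=(all ⊤) | OUT={a:1; rest ⊤}
  B1: | IN={a:1; rest ⊤} | OUT=(all ⊤)
  B2: | IN=(all ⊤) | OUT=(all ⊤)
  B3: | IN=(all ⊤) | OUT={f:3; rest ⊤}
  B4: | IN=(all ⊤) | OUT=(all ⊤)
  B5: | IN=(all ⊤) | OUT=(all ⊤)
  B6: | IN=(all ⊤) | OUT=(all ⊤)
  B7: | IN=(all ⊤) | OUT=(all ⊤)
  B8: | IN=(all ⊤) | OUT=(all ⊤)

Merge at B3: IN[B3] = OUT[B2] = {a: ⊤, b: ⊤, c: ⊤, d: ⊤, e: ⊤, f: ⊤}
Applying B3's transfer function to that IN value gives OUT[B3] (row B3 above).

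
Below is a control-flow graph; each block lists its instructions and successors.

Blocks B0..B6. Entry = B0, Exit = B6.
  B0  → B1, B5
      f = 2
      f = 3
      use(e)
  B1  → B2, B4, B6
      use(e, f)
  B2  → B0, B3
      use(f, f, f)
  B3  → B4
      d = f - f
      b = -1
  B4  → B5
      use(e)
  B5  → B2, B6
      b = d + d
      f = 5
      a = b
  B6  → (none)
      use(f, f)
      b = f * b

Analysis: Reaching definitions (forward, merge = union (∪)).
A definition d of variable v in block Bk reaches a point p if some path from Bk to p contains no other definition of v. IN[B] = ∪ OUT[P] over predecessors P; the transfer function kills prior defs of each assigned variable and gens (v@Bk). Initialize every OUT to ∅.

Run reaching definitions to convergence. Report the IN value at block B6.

Answer: {a@B5, b@B5, d@B3, f@B0, f@B5}

Trace:
Per-block solution:
  B0:   IN={a@B5, b@B5, d@B3, f@B0, f@B5}   OUT={a@B5, b@B5, d@B3, f@B0}
  B1:   IN={a@B5, b@B5, d@B3, f@B0}   OUT={a@B5, b@B5, d@B3, f@B0}
  B2:   IN={a@B5, b@B5, d@B3, f@B0, f@B5}   OUT={a@B5, b@B5, d@B3, f@B0, f@B5}
  B3:   IN={a@B5, b@B5, d@B3, f@B0, f@B5}   OUT={a@B5, b@B3, d@B3, f@B0, f@B5}
  B4:   IN={a@B5, b@B3, b@B5, d@B3, f@B0, f@B5}   OUT={a@B5, b@B3, b@B5, d@B3, f@B0, f@B5}
  B5:   IN={a@B5, b@B3, b@B5, d@B3, f@B0, f@B5}   OUT={a@B5, b@B5, d@B3, f@B5}
  B6:   IN={a@B5, b@B5, d@B3, f@B0, f@B5}   OUT={a@B5, b@B6, d@B3, f@B0, f@B5}

Merge at B6: IN[B6] = OUT[B1] ⊔ OUT[B5] = {a@B5, b@B5, d@B3, f@B0, f@B5}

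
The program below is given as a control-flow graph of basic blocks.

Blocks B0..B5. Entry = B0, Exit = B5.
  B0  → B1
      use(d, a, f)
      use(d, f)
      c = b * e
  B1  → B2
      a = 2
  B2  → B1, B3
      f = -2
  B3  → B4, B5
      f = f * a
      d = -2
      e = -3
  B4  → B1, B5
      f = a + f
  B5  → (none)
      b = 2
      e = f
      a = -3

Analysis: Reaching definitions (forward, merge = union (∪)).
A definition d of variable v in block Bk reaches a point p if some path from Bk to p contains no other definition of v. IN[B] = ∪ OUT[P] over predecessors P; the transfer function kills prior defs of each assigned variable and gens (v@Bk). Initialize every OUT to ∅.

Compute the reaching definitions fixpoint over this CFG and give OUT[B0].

Per-block solution:
  B0:  IN={}  OUT={c@B0}
  B1:  IN={a@B1, c@B0, d@B3, e@B3, f@B2, f@B4}  OUT={a@B1, c@B0, d@B3, e@B3, f@B2, f@B4}
  B2:  IN={a@B1, c@B0, d@B3, e@B3, f@B2, f@B4}  OUT={a@B1, c@B0, d@B3, e@B3, f@B2}
  B3:  IN={a@B1, c@B0, d@B3, e@B3, f@B2}  OUT={a@B1, c@B0, d@B3, e@B3, f@B3}
  B4:  IN={a@B1, c@B0, d@B3, e@B3, f@B3}  OUT={a@B1, c@B0, d@B3, e@B3, f@B4}
  B5:  IN={a@B1, c@B0, d@B3, e@B3, f@B3, f@B4}  OUT={a@B5, b@B5, c@B0, d@B3, e@B5, f@B3, f@B4}

B0 is the boundary node: IN[B0] = {}
Applying B0's transfer function to that IN value gives OUT[B0] (row B0 above).

Answer: {c@B0}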